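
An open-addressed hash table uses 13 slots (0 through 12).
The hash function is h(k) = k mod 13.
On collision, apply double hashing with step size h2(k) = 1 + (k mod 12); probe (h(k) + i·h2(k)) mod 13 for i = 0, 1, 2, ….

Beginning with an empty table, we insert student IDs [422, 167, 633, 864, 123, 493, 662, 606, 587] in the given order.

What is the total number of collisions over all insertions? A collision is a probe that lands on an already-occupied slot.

4

422: h=6 => slot 6
167: h=11 => slot 11
633: h=9 => slot 9
864: h=6, h2=1, probe 6,7 => slot 7
123: h=6, h2=4, probe 6,10 => slot 10
493: h=12 => slot 12
662: h=12, h2=3, probe 12,2 => slot 2
606: h=8 => slot 8
587: h=2, h2=12, probe 2,1 => slot 1
Table: [-, 587, 662, -, -, -, 422, 864, 606, 633, 123, 167, 493]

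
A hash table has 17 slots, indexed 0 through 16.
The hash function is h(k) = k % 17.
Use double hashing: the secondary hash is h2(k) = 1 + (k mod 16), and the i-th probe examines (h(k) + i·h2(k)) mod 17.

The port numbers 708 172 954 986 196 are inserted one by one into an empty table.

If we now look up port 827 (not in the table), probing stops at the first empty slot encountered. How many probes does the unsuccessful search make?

2

Insert 708: h=11, slot 11 empty => index 11.
Insert 172: h=2, slot 2 empty => index 2.
Insert 954: h=2, h2=11, slot 2 occupied => index 13.
Insert 986: h=0, slot 0 empty => index 0.
Insert 196: h=9, slot 9 empty => index 9.
Table: [986, ., 172, ., ., ., ., ., ., 196, ., 708, ., 954, ., ., .]
Lookup 827: h=11, h2=12, probe 11,6 → slot 6 empty, not found.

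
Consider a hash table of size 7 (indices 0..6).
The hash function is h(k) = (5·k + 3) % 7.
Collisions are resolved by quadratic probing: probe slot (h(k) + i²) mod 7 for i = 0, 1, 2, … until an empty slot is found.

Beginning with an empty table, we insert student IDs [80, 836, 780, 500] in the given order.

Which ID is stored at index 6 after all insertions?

500

80 hashes to 4; slot 4 is free -> place at 4.
836 hashes to 4; 4 taken -> place at 5.
780 hashes to 4; 4,5 taken -> place at 1.
500 hashes to 4; 4,5,1 taken -> place at 6.
Table: [—, 780, —, —, 80, 836, 500]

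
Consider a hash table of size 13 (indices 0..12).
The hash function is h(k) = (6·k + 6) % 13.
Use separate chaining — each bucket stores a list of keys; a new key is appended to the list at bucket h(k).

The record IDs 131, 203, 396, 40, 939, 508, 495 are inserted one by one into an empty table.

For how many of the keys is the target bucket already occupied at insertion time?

3

131 → bucket 12
203 → bucket 2
396 → bucket 3
40 → bucket 12 (collision)
939 → bucket 11
508 → bucket 12 (collision)
495 → bucket 12 (collision)
Final buckets:
0: -
1: -
2: 203
3: 396
4: -
5: -
6: -
7: -
8: -
9: -
10: -
11: 939
12: 131 -> 40 -> 508 -> 495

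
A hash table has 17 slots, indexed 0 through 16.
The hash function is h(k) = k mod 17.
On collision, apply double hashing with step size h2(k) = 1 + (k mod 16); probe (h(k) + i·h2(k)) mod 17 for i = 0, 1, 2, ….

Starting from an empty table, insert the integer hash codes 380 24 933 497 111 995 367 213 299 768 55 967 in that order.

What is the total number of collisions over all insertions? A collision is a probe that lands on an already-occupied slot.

9

380 hashes to 6; slot 6 is free => place at 6.
24 hashes to 7; slot 7 is free => place at 7.
933 hashes to 15; slot 15 is free => place at 15.
497 hashes to 4; slot 4 is free => place at 4.
111 hashes to 9; slot 9 is free => place at 9.
995 hashes to 9, h2=4; 9 taken => place at 13.
367 hashes to 10; slot 10 is free => place at 10.
213 hashes to 9, h2=6; 9,15,4,10 taken => place at 16.
299 hashes to 10, h2=12; 10 taken => place at 5.
768 hashes to 3; slot 3 is free => place at 3.
55 hashes to 4, h2=8; 4 taken => place at 12.
967 hashes to 15, h2=8; 15,6 taken => place at 14.
Table: [∅, ∅, ∅, 768, 497, 299, 380, 24, ∅, 111, 367, ∅, 55, 995, 967, 933, 213]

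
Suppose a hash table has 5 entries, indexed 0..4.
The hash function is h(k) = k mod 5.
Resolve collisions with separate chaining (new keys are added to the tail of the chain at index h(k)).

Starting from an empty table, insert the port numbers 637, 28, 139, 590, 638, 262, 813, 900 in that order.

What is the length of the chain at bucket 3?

3

Insert 637: h=2, bucket 2 empty -> new chain.
Insert 28: h=3, bucket 3 empty -> new chain.
Insert 139: h=4, bucket 4 empty -> new chain.
Insert 590: h=0, bucket 0 empty -> new chain.
Insert 638: h=3, bucket 3 nonempty -> append to chain.
Insert 262: h=2, bucket 2 nonempty -> append to chain.
Insert 813: h=3, bucket 3 nonempty -> append to chain.
Insert 900: h=0, bucket 0 nonempty -> append to chain.
Final buckets:
0: 590 -> 900
1: _
2: 637 -> 262
3: 28 -> 638 -> 813
4: 139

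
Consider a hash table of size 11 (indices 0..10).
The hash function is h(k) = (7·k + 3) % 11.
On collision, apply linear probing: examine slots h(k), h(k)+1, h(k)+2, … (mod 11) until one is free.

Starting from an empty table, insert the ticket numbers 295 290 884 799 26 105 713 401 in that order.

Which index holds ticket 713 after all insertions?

295 hashes to 0; slot 0 is free → place at 0.
290 hashes to 9; slot 9 is free → place at 9.
884 hashes to 9; 9 taken → place at 10.
799 hashes to 8; slot 8 is free → place at 8.
26 hashes to 9; 9,10,0 taken → place at 1.
105 hashes to 1; 1 taken → place at 2.
713 hashes to 0; 0,1,2 taken → place at 3.
401 hashes to 5; slot 5 is free → place at 5.
Table: [295, 26, 105, 713, _, 401, _, _, 799, 290, 884]

3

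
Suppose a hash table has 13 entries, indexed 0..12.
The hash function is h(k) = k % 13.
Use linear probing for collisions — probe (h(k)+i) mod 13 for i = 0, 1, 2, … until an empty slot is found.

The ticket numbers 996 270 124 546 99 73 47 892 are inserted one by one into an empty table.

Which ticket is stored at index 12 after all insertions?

47

Insert 996: h=8, slot 8 empty → index 8.
Insert 270: h=10, slot 10 empty → index 10.
Insert 124: h=7, slot 7 empty → index 7.
Insert 546: h=0, slot 0 empty → index 0.
Insert 99: h=8, slot 8 occupied → index 9.
Insert 73: h=8, slots 8,9,10 occupied → index 11.
Insert 47: h=8, slots 8,9,10,11 occupied → index 12.
Insert 892: h=8, slots 8,9,10,11,12,0 occupied → index 1.
Table: [546, 892, —, —, —, —, —, 124, 996, 99, 270, 73, 47]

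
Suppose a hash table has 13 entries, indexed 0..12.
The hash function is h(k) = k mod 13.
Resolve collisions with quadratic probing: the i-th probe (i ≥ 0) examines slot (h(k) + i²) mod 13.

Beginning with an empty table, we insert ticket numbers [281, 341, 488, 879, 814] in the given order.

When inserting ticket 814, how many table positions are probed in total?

3

281: h=8 => slot 8
341: h=3 => slot 3
488: h=7 => slot 7
879: h=8, probe 8,9 => slot 9
814: h=8, probe 8,9,12 => slot 12
Table: [., ., ., 341, ., ., ., 488, 281, 879, ., ., 814]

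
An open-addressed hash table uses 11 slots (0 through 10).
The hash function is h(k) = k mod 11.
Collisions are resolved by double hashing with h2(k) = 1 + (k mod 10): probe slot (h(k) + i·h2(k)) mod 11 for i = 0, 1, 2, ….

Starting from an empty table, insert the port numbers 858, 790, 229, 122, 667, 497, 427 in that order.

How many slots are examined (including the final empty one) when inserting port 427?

2

858: h=0 -> slot 0
790: h=9 -> slot 9
229: h=9, h2=10, probe 9,8 -> slot 8
122: h=1 -> slot 1
667: h=7 -> slot 7
497: h=2 -> slot 2
427: h=9, h2=8, probe 9,6 -> slot 6
Table: [858, 122, 497, —, —, —, 427, 667, 229, 790, —]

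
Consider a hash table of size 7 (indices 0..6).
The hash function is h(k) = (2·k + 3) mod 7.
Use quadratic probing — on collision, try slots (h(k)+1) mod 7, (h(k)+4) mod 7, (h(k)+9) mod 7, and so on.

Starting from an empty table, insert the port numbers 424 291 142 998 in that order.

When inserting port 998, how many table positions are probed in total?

424 hashes to 4; slot 4 is free -> place at 4.
291 hashes to 4; 4 taken -> place at 5.
142 hashes to 0; slot 0 is free -> place at 0.
998 hashes to 4; 4,5 taken -> place at 1.
Table: [142, 998, ∅, ∅, 424, 291, ∅]

3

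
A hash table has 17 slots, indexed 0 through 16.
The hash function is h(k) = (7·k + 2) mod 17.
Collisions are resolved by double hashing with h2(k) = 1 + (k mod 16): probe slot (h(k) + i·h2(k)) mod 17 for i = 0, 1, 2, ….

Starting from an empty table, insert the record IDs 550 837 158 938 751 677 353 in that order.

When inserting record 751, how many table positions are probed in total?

Insert 550: h=10, slot 10 empty -> index 10.
Insert 837: h=13, slot 13 empty -> index 13.
Insert 158: h=3, slot 3 empty -> index 3.
Insert 938: h=6, slot 6 empty -> index 6.
Insert 751: h=6, h2=16, slot 6 occupied -> index 5.
Insert 677: h=15, slot 15 empty -> index 15.
Insert 353: h=8, slot 8 empty -> index 8.
Table: [—, —, —, 158, —, 751, 938, —, 353, —, 550, —, —, 837, —, 677, —]

2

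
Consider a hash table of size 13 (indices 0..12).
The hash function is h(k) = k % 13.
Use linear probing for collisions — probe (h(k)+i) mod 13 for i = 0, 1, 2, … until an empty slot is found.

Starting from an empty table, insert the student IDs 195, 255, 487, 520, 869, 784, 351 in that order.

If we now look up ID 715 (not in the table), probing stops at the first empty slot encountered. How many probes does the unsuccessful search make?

4

Insert 195: h=0, slot 0 empty -> index 0.
Insert 255: h=8, slot 8 empty -> index 8.
Insert 487: h=6, slot 6 empty -> index 6.
Insert 520: h=0, slot 0 occupied -> index 1.
Insert 869: h=11, slot 11 empty -> index 11.
Insert 784: h=4, slot 4 empty -> index 4.
Insert 351: h=0, slots 0,1 occupied -> index 2.
Table: [195, 520, 351, ∅, 784, ∅, 487, ∅, 255, ∅, ∅, 869, ∅]
Lookup 715: h=0, probe 0,1,2,3 → slot 3 empty, not found.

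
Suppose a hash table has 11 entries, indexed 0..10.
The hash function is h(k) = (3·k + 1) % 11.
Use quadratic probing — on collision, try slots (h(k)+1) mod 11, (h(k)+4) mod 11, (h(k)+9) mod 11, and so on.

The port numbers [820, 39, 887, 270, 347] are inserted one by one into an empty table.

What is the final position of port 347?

6

Insert 820: h=8, slot 8 empty -> index 8.
Insert 39: h=8, slot 8 occupied -> index 9.
Insert 887: h=0, slot 0 empty -> index 0.
Insert 270: h=8, slots 8,9 occupied -> index 1.
Insert 347: h=8, slots 8,9,1 occupied -> index 6.
Table: [887, 270, -, -, -, -, 347, -, 820, 39, -]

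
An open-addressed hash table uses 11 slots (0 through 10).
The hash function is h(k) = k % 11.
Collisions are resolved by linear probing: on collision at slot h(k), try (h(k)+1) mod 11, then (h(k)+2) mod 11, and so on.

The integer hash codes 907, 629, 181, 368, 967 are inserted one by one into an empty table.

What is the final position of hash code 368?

7

907: h=5 → slot 5
629: h=2 → slot 2
181: h=5, probe 5,6 → slot 6
368: h=5, probe 5,6,7 → slot 7
967: h=10 → slot 10
Table: [∅, ∅, 629, ∅, ∅, 907, 181, 368, ∅, ∅, 967]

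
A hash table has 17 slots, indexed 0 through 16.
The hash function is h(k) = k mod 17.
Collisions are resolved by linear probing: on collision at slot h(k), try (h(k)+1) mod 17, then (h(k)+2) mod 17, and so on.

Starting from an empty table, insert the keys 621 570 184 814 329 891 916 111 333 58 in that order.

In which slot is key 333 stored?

12

Insert 621: h=9, slot 9 empty -> index 9.
Insert 570: h=9, slot 9 occupied -> index 10.
Insert 184: h=14, slot 14 empty -> index 14.
Insert 814: h=15, slot 15 empty -> index 15.
Insert 329: h=6, slot 6 empty -> index 6.
Insert 891: h=7, slot 7 empty -> index 7.
Insert 916: h=15, slot 15 occupied -> index 16.
Insert 111: h=9, slots 9,10 occupied -> index 11.
Insert 333: h=10, slots 10,11 occupied -> index 12.
Insert 58: h=7, slot 7 occupied -> index 8.
Table: [., ., ., ., ., ., 329, 891, 58, 621, 570, 111, 333, ., 184, 814, 916]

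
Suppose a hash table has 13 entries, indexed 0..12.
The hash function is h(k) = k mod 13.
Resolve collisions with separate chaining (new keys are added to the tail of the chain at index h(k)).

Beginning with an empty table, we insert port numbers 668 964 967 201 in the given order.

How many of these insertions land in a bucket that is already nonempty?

668 → bucket 5
964 → bucket 2
967 → bucket 5 (collision)
201 → bucket 6
Final buckets:
0: .
1: .
2: 964
3: .
4: .
5: 668 -> 967
6: 201
7: .
8: .
9: .
10: .
11: .
12: .

1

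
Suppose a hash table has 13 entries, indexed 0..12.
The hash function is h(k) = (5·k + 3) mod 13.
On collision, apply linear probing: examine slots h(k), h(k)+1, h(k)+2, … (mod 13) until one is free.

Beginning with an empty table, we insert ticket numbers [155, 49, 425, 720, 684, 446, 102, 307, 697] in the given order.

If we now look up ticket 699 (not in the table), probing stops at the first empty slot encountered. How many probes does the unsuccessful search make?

Insert 155: h=11, slot 11 empty => index 11.
Insert 49: h=1, slot 1 empty => index 1.
Insert 425: h=9, slot 9 empty => index 9.
Insert 720: h=2, slot 2 empty => index 2.
Insert 684: h=4, slot 4 empty => index 4.
Insert 446: h=10, slot 10 empty => index 10.
Insert 102: h=6, slot 6 empty => index 6.
Insert 307: h=4, slot 4 occupied => index 5.
Insert 697: h=4, slots 4,5,6 occupied => index 7.
Table: [., 49, 720, ., 684, 307, 102, 697, ., 425, 446, 155, .]
Lookup 699: h=1, probe 1,2,3 → slot 3 empty, not found.

3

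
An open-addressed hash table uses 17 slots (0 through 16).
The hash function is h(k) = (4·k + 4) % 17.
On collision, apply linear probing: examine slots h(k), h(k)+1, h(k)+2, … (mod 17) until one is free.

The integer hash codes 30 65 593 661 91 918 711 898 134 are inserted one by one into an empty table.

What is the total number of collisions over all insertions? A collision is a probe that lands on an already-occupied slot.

30: h=5 → slot 5
65: h=9 → slot 9
593: h=13 → slot 13
661: h=13, probe 13,14 → slot 14
91: h=11 → slot 11
918: h=4 → slot 4
711: h=9, probe 9,10 → slot 10
898: h=9, probe 9,10,11,12 → slot 12
134: h=13, probe 13,14,15 → slot 15
Table: [-, -, -, -, 918, 30, -, -, -, 65, 711, 91, 898, 593, 661, 134, -]

7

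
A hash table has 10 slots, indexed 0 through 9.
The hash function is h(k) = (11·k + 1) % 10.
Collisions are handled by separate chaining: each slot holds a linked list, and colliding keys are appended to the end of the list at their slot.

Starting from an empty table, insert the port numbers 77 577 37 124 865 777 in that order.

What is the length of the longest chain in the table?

4

Insert 77: h=8, bucket 8 empty -> new chain.
Insert 577: h=8, bucket 8 nonempty -> append to chain.
Insert 37: h=8, bucket 8 nonempty -> append to chain.
Insert 124: h=5, bucket 5 empty -> new chain.
Insert 865: h=6, bucket 6 empty -> new chain.
Insert 777: h=8, bucket 8 nonempty -> append to chain.
Final buckets:
0: .
1: .
2: .
3: .
4: .
5: 124
6: 865
7: .
8: 77 -> 577 -> 37 -> 777
9: .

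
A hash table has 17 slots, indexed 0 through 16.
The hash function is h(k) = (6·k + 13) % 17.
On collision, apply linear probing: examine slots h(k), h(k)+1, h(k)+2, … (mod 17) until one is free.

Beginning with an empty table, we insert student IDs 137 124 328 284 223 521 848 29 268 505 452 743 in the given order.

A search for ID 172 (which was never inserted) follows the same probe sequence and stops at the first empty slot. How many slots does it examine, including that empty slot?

5

137 hashes to 2; slot 2 is free -> place at 2.
124 hashes to 9; slot 9 is free -> place at 9.
328 hashes to 9; 9 taken -> place at 10.
284 hashes to 0; slot 0 is free -> place at 0.
223 hashes to 8; slot 8 is free -> place at 8.
521 hashes to 11; slot 11 is free -> place at 11.
848 hashes to 1; slot 1 is free -> place at 1.
29 hashes to 0; 0,1,2 taken -> place at 3.
268 hashes to 6; slot 6 is free -> place at 6.
505 hashes to 0; 0,1,2,3 taken -> place at 4.
452 hashes to 5; slot 5 is free -> place at 5.
743 hashes to 0; 0,1,2,3,4,5,6 taken -> place at 7.
Table: [284, 848, 137, 29, 505, 452, 268, 743, 223, 124, 328, 521, -, -, -, -, -]
Lookup 172: h=8, probe 8,9,10,11,12 → slot 12 empty, not found.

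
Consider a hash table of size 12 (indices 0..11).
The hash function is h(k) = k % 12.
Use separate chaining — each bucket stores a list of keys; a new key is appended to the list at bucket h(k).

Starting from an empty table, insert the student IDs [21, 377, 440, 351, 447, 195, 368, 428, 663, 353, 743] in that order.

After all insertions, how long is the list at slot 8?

3

21 → bucket 9
377 → bucket 5
440 → bucket 8
351 → bucket 3
447 → bucket 3 (collision)
195 → bucket 3 (collision)
368 → bucket 8 (collision)
428 → bucket 8 (collision)
663 → bucket 3 (collision)
353 → bucket 5 (collision)
743 → bucket 11
Final buckets:
0: -
1: -
2: -
3: 351 -> 447 -> 195 -> 663
4: -
5: 377 -> 353
6: -
7: -
8: 440 -> 368 -> 428
9: 21
10: -
11: 743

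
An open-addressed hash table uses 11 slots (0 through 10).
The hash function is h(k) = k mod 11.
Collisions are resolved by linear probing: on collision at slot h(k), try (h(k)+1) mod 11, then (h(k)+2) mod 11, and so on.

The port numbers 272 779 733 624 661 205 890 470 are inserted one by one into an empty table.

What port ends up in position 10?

624

Insert 272: h=8, slot 8 empty => index 8.
Insert 779: h=9, slot 9 empty => index 9.
Insert 733: h=7, slot 7 empty => index 7.
Insert 624: h=8, slots 8,9 occupied => index 10.
Insert 661: h=1, slot 1 empty => index 1.
Insert 205: h=7, slots 7,8,9,10 occupied => index 0.
Insert 890: h=10, slots 10,0,1 occupied => index 2.
Insert 470: h=8, slots 8,9,10,0,1,2 occupied => index 3.
Table: [205, 661, 890, 470, ., ., ., 733, 272, 779, 624]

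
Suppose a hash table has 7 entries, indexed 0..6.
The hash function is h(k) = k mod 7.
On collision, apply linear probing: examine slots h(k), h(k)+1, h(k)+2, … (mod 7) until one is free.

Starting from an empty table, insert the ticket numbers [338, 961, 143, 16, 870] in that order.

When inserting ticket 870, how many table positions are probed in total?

5

338: h=2 -> slot 2
961: h=2, probe 2,3 -> slot 3
143: h=3, probe 3,4 -> slot 4
16: h=2, probe 2,3,4,5 -> slot 5
870: h=2, probe 2,3,4,5,6 -> slot 6
Table: [-, -, 338, 961, 143, 16, 870]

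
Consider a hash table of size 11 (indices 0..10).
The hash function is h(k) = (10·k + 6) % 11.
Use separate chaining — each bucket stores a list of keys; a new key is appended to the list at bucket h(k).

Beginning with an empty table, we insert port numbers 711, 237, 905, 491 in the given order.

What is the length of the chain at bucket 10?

Insert 711: h=10, bucket 10 empty → new chain.
Insert 237: h=0, bucket 0 empty → new chain.
Insert 905: h=3, bucket 3 empty → new chain.
Insert 491: h=10, bucket 10 nonempty → append to chain.
Final buckets:
0: 237
1: _
2: _
3: 905
4: _
5: _
6: _
7: _
8: _
9: _
10: 711 -> 491

2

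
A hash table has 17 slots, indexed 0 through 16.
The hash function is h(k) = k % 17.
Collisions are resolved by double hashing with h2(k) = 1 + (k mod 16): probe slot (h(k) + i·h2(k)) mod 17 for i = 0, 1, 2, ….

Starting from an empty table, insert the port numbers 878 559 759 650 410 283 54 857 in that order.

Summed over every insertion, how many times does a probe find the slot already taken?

878: h=11 → slot 11
559: h=15 → slot 15
759: h=11, h2=8, probe 11,2 → slot 2
650: h=4 → slot 4
410: h=2, h2=11, probe 2,13 → slot 13
283: h=11, h2=12, probe 11,6 → slot 6
54: h=3 → slot 3
857: h=7 → slot 7
Table: [-, -, 759, 54, 650, -, 283, 857, -, -, -, 878, -, 410, -, 559, -]

3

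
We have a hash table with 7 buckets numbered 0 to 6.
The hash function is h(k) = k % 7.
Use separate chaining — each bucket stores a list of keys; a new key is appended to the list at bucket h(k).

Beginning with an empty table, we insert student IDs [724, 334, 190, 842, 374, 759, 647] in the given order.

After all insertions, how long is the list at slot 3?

4

724 → bucket 3
334 → bucket 5
190 → bucket 1
842 → bucket 2
374 → bucket 3 (collision)
759 → bucket 3 (collision)
647 → bucket 3 (collision)
Final buckets:
0: _
1: 190
2: 842
3: 724 -> 374 -> 759 -> 647
4: _
5: 334
6: _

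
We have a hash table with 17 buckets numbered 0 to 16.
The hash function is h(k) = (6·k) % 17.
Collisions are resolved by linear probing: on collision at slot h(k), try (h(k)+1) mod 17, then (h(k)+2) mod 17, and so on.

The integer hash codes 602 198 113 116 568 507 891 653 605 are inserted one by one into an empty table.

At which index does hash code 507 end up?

602 hashes to 8; slot 8 is free → place at 8.
198 hashes to 15; slot 15 is free → place at 15.
113 hashes to 15; 15 taken → place at 16.
116 hashes to 16; 16 taken → place at 0.
568 hashes to 8; 8 taken → place at 9.
507 hashes to 16; 16,0 taken → place at 1.
891 hashes to 8; 8,9 taken → place at 10.
653 hashes to 8; 8,9,10 taken → place at 11.
605 hashes to 9; 9,10,11 taken → place at 12.
Table: [116, 507, _, _, _, _, _, _, 602, 568, 891, 653, 605, _, _, 198, 113]

1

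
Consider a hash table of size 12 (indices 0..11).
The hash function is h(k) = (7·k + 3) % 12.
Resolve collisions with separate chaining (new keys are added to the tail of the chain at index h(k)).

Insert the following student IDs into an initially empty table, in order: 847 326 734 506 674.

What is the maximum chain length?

4

Insert 847: h=4, bucket 4 empty → new chain.
Insert 326: h=5, bucket 5 empty → new chain.
Insert 734: h=5, bucket 5 nonempty → append to chain.
Insert 506: h=5, bucket 5 nonempty → append to chain.
Insert 674: h=5, bucket 5 nonempty → append to chain.
Final buckets:
0: -
1: -
2: -
3: -
4: 847
5: 326 -> 734 -> 506 -> 674
6: -
7: -
8: -
9: -
10: -
11: -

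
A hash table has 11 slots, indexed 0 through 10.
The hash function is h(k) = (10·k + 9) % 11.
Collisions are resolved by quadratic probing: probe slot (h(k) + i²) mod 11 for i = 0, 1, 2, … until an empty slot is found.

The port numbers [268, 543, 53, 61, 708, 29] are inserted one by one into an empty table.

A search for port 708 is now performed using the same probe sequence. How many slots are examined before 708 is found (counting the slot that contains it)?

3

Insert 268: h=5, slot 5 empty => index 5.
Insert 543: h=5, slot 5 occupied => index 6.
Insert 53: h=0, slot 0 empty => index 0.
Insert 61: h=3, slot 3 empty => index 3.
Insert 708: h=5, slots 5,6 occupied => index 9.
Insert 29: h=2, slot 2 empty => index 2.
Table: [53, _, 29, 61, _, 268, 543, _, _, 708, _]
Lookup 708: h=5, probe 5,6,9 → found at 9.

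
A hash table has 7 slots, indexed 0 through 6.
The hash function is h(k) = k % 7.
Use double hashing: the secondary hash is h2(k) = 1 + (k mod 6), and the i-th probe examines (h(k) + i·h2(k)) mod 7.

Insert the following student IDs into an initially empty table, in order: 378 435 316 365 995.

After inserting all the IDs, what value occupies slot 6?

378: h=0 => slot 0
435: h=1 => slot 1
316: h=1, h2=5, probe 1,6 => slot 6
365: h=1, h2=6, probe 1,0,6,5 => slot 5
995: h=1, h2=6, probe 1,0,6,5,4 => slot 4
Table: [378, 435, ∅, ∅, 995, 365, 316]

316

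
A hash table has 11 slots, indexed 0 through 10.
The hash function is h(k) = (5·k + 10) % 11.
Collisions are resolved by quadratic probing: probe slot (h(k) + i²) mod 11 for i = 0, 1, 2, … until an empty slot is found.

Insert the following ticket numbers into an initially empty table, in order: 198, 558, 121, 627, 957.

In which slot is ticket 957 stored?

8

Insert 198: h=10, slot 10 empty → index 10.
Insert 558: h=6, slot 6 empty → index 6.
Insert 121: h=10, slot 10 occupied → index 0.
Insert 627: h=10, slots 10,0 occupied → index 3.
Insert 957: h=10, slots 10,0,3 occupied → index 8.
Table: [121, -, -, 627, -, -, 558, -, 957, -, 198]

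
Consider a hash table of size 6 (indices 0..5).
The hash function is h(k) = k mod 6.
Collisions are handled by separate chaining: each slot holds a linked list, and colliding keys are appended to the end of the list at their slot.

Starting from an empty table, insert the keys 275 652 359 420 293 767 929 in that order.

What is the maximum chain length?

5

275 -> bucket 5
652 -> bucket 4
359 -> bucket 5 (collision)
420 -> bucket 0
293 -> bucket 5 (collision)
767 -> bucket 5 (collision)
929 -> bucket 5 (collision)
Final buckets:
0: 420
1: _
2: _
3: _
4: 652
5: 275 -> 359 -> 293 -> 767 -> 929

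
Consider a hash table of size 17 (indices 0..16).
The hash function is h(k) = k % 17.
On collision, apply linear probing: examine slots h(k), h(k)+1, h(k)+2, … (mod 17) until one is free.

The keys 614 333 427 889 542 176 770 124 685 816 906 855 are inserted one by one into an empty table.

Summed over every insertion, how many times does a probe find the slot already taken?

614 hashes to 2; slot 2 is free => place at 2.
333 hashes to 10; slot 10 is free => place at 10.
427 hashes to 2; 2 taken => place at 3.
889 hashes to 5; slot 5 is free => place at 5.
542 hashes to 15; slot 15 is free => place at 15.
176 hashes to 6; slot 6 is free => place at 6.
770 hashes to 5; 5,6 taken => place at 7.
124 hashes to 5; 5,6,7 taken => place at 8.
685 hashes to 5; 5,6,7,8 taken => place at 9.
816 hashes to 0; slot 0 is free => place at 0.
906 hashes to 5; 5,6,7,8,9,10 taken => place at 11.
855 hashes to 5; 5,6,7,8,9,10,11 taken => place at 12.
Table: [816, ., 614, 427, ., 889, 176, 770, 124, 685, 333, 906, 855, ., ., 542, .]

23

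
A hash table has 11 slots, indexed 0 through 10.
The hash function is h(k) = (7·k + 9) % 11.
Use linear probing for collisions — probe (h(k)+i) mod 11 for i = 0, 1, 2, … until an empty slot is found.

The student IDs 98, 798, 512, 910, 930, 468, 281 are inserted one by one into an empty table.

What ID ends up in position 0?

98 hashes to 2; slot 2 is free → place at 2.
798 hashes to 7; slot 7 is free → place at 7.
512 hashes to 7; 7 taken → place at 8.
910 hashes to 10; slot 10 is free → place at 10.
930 hashes to 7; 7,8 taken → place at 9.
468 hashes to 7; 7,8,9,10 taken → place at 0.
281 hashes to 7; 7,8,9,10,0 taken → place at 1.
Table: [468, 281, 98, ∅, ∅, ∅, ∅, 798, 512, 930, 910]

468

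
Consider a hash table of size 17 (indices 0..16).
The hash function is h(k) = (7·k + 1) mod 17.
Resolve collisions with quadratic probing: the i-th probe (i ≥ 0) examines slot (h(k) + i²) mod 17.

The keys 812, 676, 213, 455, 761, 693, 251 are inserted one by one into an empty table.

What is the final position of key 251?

15

812: h=7 → slot 7
676: h=7, probe 7,8 → slot 8
213: h=13 → slot 13
455: h=7, probe 7,8,11 → slot 11
761: h=7, probe 7,8,11,16 → slot 16
693: h=7, probe 7,8,11,16,6 → slot 6
251: h=7, probe 7,8,11,16,6,15 → slot 15
Table: [∅, ∅, ∅, ∅, ∅, ∅, 693, 812, 676, ∅, ∅, 455, ∅, 213, ∅, 251, 761]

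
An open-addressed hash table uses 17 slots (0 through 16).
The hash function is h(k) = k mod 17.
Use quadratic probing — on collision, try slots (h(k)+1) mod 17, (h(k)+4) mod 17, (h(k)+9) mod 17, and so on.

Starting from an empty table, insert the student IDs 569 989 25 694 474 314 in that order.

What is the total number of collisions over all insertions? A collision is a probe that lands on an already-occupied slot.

3

Insert 569: h=8, slot 8 empty -> index 8.
Insert 989: h=3, slot 3 empty -> index 3.
Insert 25: h=8, slot 8 occupied -> index 9.
Insert 694: h=14, slot 14 empty -> index 14.
Insert 474: h=15, slot 15 empty -> index 15.
Insert 314: h=8, slots 8,9 occupied -> index 12.
Table: [., ., ., 989, ., ., ., ., 569, 25, ., ., 314, ., 694, 474, .]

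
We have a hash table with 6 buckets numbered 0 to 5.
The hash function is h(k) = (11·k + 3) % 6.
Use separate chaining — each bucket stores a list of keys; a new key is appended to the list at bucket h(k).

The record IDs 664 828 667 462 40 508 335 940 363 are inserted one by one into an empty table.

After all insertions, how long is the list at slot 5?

Insert 664: h=5, bucket 5 empty -> new chain.
Insert 828: h=3, bucket 3 empty -> new chain.
Insert 667: h=2, bucket 2 empty -> new chain.
Insert 462: h=3, bucket 3 nonempty -> append to chain.
Insert 40: h=5, bucket 5 nonempty -> append to chain.
Insert 508: h=5, bucket 5 nonempty -> append to chain.
Insert 335: h=4, bucket 4 empty -> new chain.
Insert 940: h=5, bucket 5 nonempty -> append to chain.
Insert 363: h=0, bucket 0 empty -> new chain.
Final buckets:
0: 363
1: _
2: 667
3: 828 -> 462
4: 335
5: 664 -> 40 -> 508 -> 940

4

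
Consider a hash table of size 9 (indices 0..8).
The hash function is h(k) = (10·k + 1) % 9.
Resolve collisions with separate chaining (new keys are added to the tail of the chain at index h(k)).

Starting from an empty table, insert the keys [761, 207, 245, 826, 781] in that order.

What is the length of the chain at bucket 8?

2

Insert 761: h=6, bucket 6 empty → new chain.
Insert 207: h=1, bucket 1 empty → new chain.
Insert 245: h=3, bucket 3 empty → new chain.
Insert 826: h=8, bucket 8 empty → new chain.
Insert 781: h=8, bucket 8 nonempty → append to chain.
Final buckets:
0: -
1: 207
2: -
3: 245
4: -
5: -
6: 761
7: -
8: 826 -> 781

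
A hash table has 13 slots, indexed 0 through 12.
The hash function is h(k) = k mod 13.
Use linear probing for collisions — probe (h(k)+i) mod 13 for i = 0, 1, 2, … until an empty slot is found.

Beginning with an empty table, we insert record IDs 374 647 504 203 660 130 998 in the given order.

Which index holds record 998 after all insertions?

374: h=10 → slot 10
647: h=10, probe 10,11 → slot 11
504: h=10, probe 10,11,12 → slot 12
203: h=8 → slot 8
660: h=10, probe 10,11,12,0 → slot 0
130: h=0, probe 0,1 → slot 1
998: h=10, probe 10,11,12,0,1,2 → slot 2
Table: [660, 130, 998, ., ., ., ., ., 203, ., 374, 647, 504]

2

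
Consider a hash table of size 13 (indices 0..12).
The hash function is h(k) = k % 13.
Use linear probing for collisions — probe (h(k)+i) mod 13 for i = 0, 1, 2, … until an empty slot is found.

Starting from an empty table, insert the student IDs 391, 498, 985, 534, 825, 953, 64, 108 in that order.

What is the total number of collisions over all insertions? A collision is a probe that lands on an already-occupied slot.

391 hashes to 1; slot 1 is free -> place at 1.
498 hashes to 4; slot 4 is free -> place at 4.
985 hashes to 10; slot 10 is free -> place at 10.
534 hashes to 1; 1 taken -> place at 2.
825 hashes to 6; slot 6 is free -> place at 6.
953 hashes to 4; 4 taken -> place at 5.
64 hashes to 12; slot 12 is free -> place at 12.
108 hashes to 4; 4,5,6 taken -> place at 7.
Table: [—, 391, 534, —, 498, 953, 825, 108, —, —, 985, —, 64]

5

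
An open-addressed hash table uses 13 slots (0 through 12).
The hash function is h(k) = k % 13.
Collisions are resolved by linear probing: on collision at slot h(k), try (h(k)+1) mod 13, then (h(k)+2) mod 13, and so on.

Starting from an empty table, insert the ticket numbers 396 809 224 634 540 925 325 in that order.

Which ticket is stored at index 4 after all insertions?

224

Insert 396: h=6, slot 6 empty -> index 6.
Insert 809: h=3, slot 3 empty -> index 3.
Insert 224: h=3, slot 3 occupied -> index 4.
Insert 634: h=10, slot 10 empty -> index 10.
Insert 540: h=7, slot 7 empty -> index 7.
Insert 925: h=2, slot 2 empty -> index 2.
Insert 325: h=0, slot 0 empty -> index 0.
Table: [325, ., 925, 809, 224, ., 396, 540, ., ., 634, ., .]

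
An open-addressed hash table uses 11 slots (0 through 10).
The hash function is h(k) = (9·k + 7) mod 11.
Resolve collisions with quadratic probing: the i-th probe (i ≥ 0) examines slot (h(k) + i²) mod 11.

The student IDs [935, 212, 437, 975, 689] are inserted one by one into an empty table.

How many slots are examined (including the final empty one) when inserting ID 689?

Insert 935: h=7, slot 7 empty -> index 7.
Insert 212: h=1, slot 1 empty -> index 1.
Insert 437: h=2, slot 2 empty -> index 2.
Insert 975: h=4, slot 4 empty -> index 4.
Insert 689: h=4, slot 4 occupied -> index 5.
Table: [∅, 212, 437, ∅, 975, 689, ∅, 935, ∅, ∅, ∅]

2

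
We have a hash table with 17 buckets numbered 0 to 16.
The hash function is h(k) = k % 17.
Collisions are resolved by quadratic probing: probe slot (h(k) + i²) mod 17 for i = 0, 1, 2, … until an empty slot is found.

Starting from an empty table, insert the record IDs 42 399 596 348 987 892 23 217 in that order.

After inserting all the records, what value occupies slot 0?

42: h=8 → slot 8
399: h=8, probe 8,9 → slot 9
596: h=1 → slot 1
348: h=8, probe 8,9,12 → slot 12
987: h=1, probe 1,2 → slot 2
892: h=8, probe 8,9,12,0 → slot 0
23: h=6 → slot 6
217: h=13 → slot 13
Table: [892, 596, 987, ∅, ∅, ∅, 23, ∅, 42, 399, ∅, ∅, 348, 217, ∅, ∅, ∅]

892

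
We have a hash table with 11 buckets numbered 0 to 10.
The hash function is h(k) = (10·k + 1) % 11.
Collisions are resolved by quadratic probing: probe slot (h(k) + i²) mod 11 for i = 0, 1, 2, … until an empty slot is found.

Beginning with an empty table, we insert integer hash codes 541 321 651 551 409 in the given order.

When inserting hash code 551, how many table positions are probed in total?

2

541 hashes to 10; slot 10 is free -> place at 10.
321 hashes to 10; 10 taken -> place at 0.
651 hashes to 10; 10,0 taken -> place at 3.
551 hashes to 0; 0 taken -> place at 1.
409 hashes to 10; 10,0,3 taken -> place at 8.
Table: [321, 551, ∅, 651, ∅, ∅, ∅, ∅, 409, ∅, 541]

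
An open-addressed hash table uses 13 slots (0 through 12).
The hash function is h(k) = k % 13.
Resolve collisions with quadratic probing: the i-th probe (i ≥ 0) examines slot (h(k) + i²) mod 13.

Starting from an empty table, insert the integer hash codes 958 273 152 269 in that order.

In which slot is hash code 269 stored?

958 hashes to 9; slot 9 is free → place at 9.
273 hashes to 0; slot 0 is free → place at 0.
152 hashes to 9; 9 taken → place at 10.
269 hashes to 9; 9,10,0 taken → place at 5.
Table: [273, _, _, _, _, 269, _, _, _, 958, 152, _, _]

5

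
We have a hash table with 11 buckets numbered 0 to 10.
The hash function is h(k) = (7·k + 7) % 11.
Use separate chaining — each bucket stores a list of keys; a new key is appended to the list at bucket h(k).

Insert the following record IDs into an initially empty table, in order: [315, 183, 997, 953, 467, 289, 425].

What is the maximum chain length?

Insert 315: h=1, bucket 1 empty → new chain.
Insert 183: h=1, bucket 1 nonempty → append to chain.
Insert 997: h=1, bucket 1 nonempty → append to chain.
Insert 953: h=1, bucket 1 nonempty → append to chain.
Insert 467: h=9, bucket 9 empty → new chain.
Insert 289: h=6, bucket 6 empty → new chain.
Insert 425: h=1, bucket 1 nonempty → append to chain.
Final buckets:
0: -
1: 315 -> 183 -> 997 -> 953 -> 425
2: -
3: -
4: -
5: -
6: 289
7: -
8: -
9: 467
10: -

5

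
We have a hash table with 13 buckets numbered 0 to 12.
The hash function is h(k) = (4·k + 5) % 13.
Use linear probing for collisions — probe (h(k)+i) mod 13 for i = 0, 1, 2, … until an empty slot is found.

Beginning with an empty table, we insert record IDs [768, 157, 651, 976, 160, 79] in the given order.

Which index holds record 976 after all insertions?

768: h=9 => slot 9
157: h=9, probe 9,10 => slot 10
651: h=9, probe 9,10,11 => slot 11
976: h=9, probe 9,10,11,12 => slot 12
160: h=8 => slot 8
79: h=9, probe 9,10,11,12,0 => slot 0
Table: [79, -, -, -, -, -, -, -, 160, 768, 157, 651, 976]

12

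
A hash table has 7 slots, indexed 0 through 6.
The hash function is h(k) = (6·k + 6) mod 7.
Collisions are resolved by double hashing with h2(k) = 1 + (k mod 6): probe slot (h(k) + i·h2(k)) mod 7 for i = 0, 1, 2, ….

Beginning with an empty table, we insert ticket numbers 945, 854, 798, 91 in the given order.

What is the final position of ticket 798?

Insert 945: h=6, slot 6 empty → index 6.
Insert 854: h=6, h2=3, slot 6 occupied → index 2.
Insert 798: h=6, h2=1, slot 6 occupied → index 0.
Insert 91: h=6, h2=2, slot 6 occupied → index 1.
Table: [798, 91, 854, _, _, _, 945]

0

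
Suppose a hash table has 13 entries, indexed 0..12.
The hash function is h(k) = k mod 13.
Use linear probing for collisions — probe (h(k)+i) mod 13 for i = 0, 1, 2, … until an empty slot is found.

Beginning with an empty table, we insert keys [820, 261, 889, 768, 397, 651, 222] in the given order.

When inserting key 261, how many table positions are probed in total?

820 hashes to 1; slot 1 is free -> place at 1.
261 hashes to 1; 1 taken -> place at 2.
889 hashes to 5; slot 5 is free -> place at 5.
768 hashes to 1; 1,2 taken -> place at 3.
397 hashes to 7; slot 7 is free -> place at 7.
651 hashes to 1; 1,2,3 taken -> place at 4.
222 hashes to 1; 1,2,3,4,5 taken -> place at 6.
Table: [-, 820, 261, 768, 651, 889, 222, 397, -, -, -, -, -]

2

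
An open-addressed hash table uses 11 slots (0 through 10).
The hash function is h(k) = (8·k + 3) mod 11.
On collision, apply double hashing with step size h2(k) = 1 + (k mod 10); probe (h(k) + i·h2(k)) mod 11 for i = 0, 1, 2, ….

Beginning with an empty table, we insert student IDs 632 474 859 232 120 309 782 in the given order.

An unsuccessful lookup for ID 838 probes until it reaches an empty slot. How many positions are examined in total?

3

Insert 632: h=10, slot 10 empty → index 10.
Insert 474: h=0, slot 0 empty → index 0.
Insert 859: h=0, h2=10, slots 0,10 occupied → index 9.
Insert 232: h=0, h2=3, slot 0 occupied → index 3.
Insert 120: h=6, slot 6 empty → index 6.
Insert 309: h=0, h2=10, slots 0,10,9 occupied → index 8.
Insert 782: h=0, h2=3, slots 0,3,6,9 occupied → index 1.
Table: [474, 782, ., 232, ., ., 120, ., 309, 859, 632]
Lookup 838: h=8, h2=9, probe 8,6,4 → slot 4 empty, not found.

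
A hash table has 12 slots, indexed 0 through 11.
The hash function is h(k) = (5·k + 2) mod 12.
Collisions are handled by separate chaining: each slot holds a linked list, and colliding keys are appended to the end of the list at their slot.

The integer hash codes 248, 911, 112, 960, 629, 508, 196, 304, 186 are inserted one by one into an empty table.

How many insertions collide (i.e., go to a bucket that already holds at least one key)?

3

248 → bucket 6
911 → bucket 9
112 → bucket 10
960 → bucket 2
629 → bucket 3
508 → bucket 10 (collision)
196 → bucket 10 (collision)
304 → bucket 10 (collision)
186 → bucket 8
Final buckets:
0: _
1: _
2: 960
3: 629
4: _
5: _
6: 248
7: _
8: 186
9: 911
10: 112 -> 508 -> 196 -> 304
11: _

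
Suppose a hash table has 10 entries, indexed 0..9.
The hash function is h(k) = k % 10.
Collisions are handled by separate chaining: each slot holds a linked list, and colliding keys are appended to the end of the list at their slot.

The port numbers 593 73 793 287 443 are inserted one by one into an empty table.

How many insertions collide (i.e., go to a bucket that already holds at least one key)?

3

Insert 593: h=3, bucket 3 empty → new chain.
Insert 73: h=3, bucket 3 nonempty → append to chain.
Insert 793: h=3, bucket 3 nonempty → append to chain.
Insert 287: h=7, bucket 7 empty → new chain.
Insert 443: h=3, bucket 3 nonempty → append to chain.
Final buckets:
0: ∅
1: ∅
2: ∅
3: 593 -> 73 -> 793 -> 443
4: ∅
5: ∅
6: ∅
7: 287
8: ∅
9: ∅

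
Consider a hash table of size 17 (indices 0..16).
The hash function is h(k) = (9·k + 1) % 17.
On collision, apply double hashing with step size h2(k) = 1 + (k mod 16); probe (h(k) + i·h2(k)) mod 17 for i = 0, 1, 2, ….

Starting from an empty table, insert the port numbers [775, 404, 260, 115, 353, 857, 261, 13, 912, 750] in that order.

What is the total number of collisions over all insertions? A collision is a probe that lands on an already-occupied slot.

4

Insert 775: h=6, slot 6 empty -> index 6.
Insert 404: h=16, slot 16 empty -> index 16.
Insert 260: h=12, slot 12 empty -> index 12.
Insert 115: h=16, h2=4, slot 16 occupied -> index 3.
Insert 353: h=16, h2=2, slot 16 occupied -> index 1.
Insert 857: h=13, slot 13 empty -> index 13.
Insert 261: h=4, slot 4 empty -> index 4.
Insert 13: h=16, h2=14, slots 16,13 occupied -> index 10.
Insert 912: h=15, slot 15 empty -> index 15.
Insert 750: h=2, slot 2 empty -> index 2.
Table: [—, 353, 750, 115, 261, —, 775, —, —, —, 13, —, 260, 857, —, 912, 404]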